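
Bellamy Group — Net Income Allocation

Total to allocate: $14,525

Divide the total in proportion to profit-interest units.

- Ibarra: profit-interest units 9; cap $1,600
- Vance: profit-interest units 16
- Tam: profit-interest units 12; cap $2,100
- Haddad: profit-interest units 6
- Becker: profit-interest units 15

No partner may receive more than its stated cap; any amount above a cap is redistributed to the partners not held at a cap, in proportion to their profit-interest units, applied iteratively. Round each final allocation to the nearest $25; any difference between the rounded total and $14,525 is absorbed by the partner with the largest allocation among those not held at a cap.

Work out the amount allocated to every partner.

Ibarra: $1,600 | Vance: $4,675 | Tam: $2,100 | Haddad: $1,750 | Becker: $4,400

Combined profit-interest units = 58.
Proportional shares (ignoring caps): Ibarra 2,253.88; Vance 4,006.90; Tam 3,005.17; Haddad 1,502.59; Becker 3,756.47.
Cap binds for Ibarra ($1,600), Tam ($2,100); balance $10,825 reallocated over remaining profit-interest units 37.
Shares after redistribution: Vance 4,681.08 → $4,675; Haddad 1,755.41 → $1,750; Becker 4,388.51 → $4,400.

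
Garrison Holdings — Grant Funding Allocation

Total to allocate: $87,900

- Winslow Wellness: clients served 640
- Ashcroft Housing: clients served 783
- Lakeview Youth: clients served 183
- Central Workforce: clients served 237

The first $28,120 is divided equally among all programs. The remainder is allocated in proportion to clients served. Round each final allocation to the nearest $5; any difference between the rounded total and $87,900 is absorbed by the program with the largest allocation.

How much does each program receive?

Equal tier: $28,120 ÷ 4 = $7,030 apiece.
Remainder $59,780 by clients served (total 1,843): Winslow Wellness 20,759.20 → $20,760; Ashcroft Housing 25,397.58 → $25,400; Lakeview Youth 5,935.83 → $5,935; Central Workforce 7,687.39 → $7,685.
Totals: Winslow Wellness $7,030 + $20,760 = $27,790; Ashcroft Housing $7,030 + $25,400 = $32,430; Lakeview Youth $7,030 + $5,935 = $12,965; Central Workforce $7,030 + $7,685 = $14,715.

Winslow Wellness: $27,790; Ashcroft Housing: $32,430; Lakeview Youth: $12,965; Central Workforce: $14,715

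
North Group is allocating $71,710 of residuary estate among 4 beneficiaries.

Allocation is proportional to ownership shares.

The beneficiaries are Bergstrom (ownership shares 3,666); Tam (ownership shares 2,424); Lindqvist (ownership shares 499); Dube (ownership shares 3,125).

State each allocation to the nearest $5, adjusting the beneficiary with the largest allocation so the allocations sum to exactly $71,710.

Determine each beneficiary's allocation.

Ownership shares total: 9,714.
Pro-rata amounts: Bergstrom 3,666/9,714 × $71,710 = 27,062.88; Tam 2,424/9,714 × $71,710 = 17,894.28; Lindqvist 499/9,714 × $71,710 = 3,683.68; Dube 3,125/9,714 × $71,710 = 23,069.15.
At nearest $5: Bergstrom $27,065; Tam $17,895; Lindqvist $3,685; Dube $23,070. Sum = $71,715.
Difference $71,710 − $71,715 = −$5 applied to largest allocation (Bergstrom): Bergstrom becomes $27,060.

Bergstrom: $27,060 | Tam: $17,895 | Lindqvist: $3,685 | Dube: $23,070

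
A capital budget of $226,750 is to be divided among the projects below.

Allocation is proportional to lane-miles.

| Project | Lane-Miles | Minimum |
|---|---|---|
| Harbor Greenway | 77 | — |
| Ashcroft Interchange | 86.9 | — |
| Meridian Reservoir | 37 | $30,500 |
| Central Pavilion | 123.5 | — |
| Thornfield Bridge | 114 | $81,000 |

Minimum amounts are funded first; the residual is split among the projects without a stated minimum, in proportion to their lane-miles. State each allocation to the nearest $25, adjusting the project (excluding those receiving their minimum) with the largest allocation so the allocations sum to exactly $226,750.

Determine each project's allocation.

Harbor Greenway: $30,875 · Ashcroft Interchange: $34,850 · Meridian Reservoir: $30,500 · Central Pavilion: $49,525 · Thornfield Bridge: $81,000

Minimums first: Meridian Reservoir $30,500; Thornfield Bridge $81,000. Residual $115,250.
Residual split over remaining lane-miles 287.4: Harbor Greenway 30,877.70 → $30,875; Ashcroft Interchange 34,847.69 → $34,850; Central Pavilion 49,524.62 → $49,525.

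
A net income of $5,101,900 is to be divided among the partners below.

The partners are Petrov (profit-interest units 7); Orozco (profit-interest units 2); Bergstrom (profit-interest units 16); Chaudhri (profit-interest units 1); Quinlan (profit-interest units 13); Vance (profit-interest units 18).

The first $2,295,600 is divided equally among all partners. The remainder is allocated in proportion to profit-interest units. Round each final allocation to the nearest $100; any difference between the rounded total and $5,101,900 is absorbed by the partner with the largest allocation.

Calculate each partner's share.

Equal tier: $2,295,600 ÷ 6 = $382,600 apiece.
Remainder $2,806,300 by profit-interest units (total 57): Petrov 344,633.33 → $344,600; Orozco 98,466.67 → $98,500; Bergstrom 787,733.33 → $787,700; Chaudhri 49,233.33 → $49,200; Quinlan 640,033.33 → $640,000; Vance 886,200.00 → $886,200.
Rounding difference +$100 on remainder applied to Vance.
Totals: Petrov $382,600 + $344,600 = $727,200; Orozco $382,600 + $98,500 = $481,100; Bergstrom $382,600 + $787,700 = $1,170,300; Chaudhri $382,600 + $49,200 = $431,800; Quinlan $382,600 + $640,000 = $1,022,600; Vance $382,600 + $886,300 = $1,268,900.

Petrov: $727,200; Orozco: $481,100; Bergstrom: $1,170,300; Chaudhri: $431,800; Quinlan: $1,022,600; Vance: $1,268,900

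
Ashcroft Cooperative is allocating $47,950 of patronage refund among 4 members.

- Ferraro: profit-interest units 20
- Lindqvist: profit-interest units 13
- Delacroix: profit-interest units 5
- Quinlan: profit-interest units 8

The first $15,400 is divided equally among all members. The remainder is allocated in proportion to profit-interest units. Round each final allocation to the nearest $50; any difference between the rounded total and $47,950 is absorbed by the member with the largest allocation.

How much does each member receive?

Ferraro: $18,000 | Lindqvist: $13,050 | Delacroix: $7,400 | Quinlan: $9,500

$15,400 shared equally gives $3,850 per member.
Remainder $32,550 by profit-interest units (total 46): Ferraro 14,152.17 → $14,150; Lindqvist 9,198.91 → $9,200; Delacroix 3,538.04 → $3,550; Quinlan 5,660.87 → $5,650.
Totals: Ferraro $3,850 + $14,150 = $18,000; Lindqvist $3,850 + $9,200 = $13,050; Delacroix $3,850 + $3,550 = $7,400; Quinlan $3,850 + $5,650 = $9,500.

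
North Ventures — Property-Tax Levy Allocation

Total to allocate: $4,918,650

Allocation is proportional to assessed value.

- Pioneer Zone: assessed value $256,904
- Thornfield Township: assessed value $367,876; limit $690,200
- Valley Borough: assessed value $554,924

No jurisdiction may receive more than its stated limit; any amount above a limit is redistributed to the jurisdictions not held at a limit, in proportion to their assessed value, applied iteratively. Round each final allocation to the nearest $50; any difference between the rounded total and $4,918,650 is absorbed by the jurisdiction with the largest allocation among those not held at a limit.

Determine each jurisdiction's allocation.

Combined assessed value = 1,179,704.
Pro-rata shares before constraints: Pioneer Zone 1,071,133.83; Thornfield Township 1,533,819.74; Valley Borough 2,313,696.43.
Held at cap: Thornfield Township ($690,200); remaining pool $4,228,450 reallocated over remaining assessed value 811,828.
Remaining shares: Pioneer Zone 1,338,098.36 → $1,338,100; Valley Borough 2,890,351.64 → $2,890,350.

Pioneer Zone: $1,338,100; Thornfield Township: $690,200; Valley Borough: $2,890,350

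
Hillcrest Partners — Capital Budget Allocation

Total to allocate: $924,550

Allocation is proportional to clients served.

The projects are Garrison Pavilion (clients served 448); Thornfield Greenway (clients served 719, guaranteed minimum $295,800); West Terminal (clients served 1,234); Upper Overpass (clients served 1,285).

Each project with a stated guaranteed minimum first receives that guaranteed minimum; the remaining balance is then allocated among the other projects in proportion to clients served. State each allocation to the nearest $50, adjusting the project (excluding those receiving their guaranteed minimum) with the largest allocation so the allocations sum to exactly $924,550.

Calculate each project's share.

Garrison Pavilion: $94,950 | Thornfield Greenway: $295,800 | West Terminal: $261,500 | Upper Overpass: $272,300

Minimums first: Thornfield Greenway $295,800. Residual $628,750.
Residual split over remaining clients served 2,967: Garrison Pavilion 94,937.65 → $94,950; West Terminal 261,502.36 → $261,500; Upper Overpass 272,309.99 → $272,300.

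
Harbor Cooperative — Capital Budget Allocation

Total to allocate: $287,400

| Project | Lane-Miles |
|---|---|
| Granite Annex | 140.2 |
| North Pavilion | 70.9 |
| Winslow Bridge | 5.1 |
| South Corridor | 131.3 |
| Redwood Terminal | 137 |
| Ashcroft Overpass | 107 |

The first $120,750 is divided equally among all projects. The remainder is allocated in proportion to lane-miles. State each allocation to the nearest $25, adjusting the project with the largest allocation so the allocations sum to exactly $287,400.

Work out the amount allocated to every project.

First tranche $120,750 split equally: $20,125 each.
Remainder $166,650 by lane-miles (total 591.5): Granite Annex 39,500.14 → $39,500; North Pavilion 19,975.46 → $19,975; Winslow Bridge 1,436.88 → $1,425; South Corridor 36,992.64 → $37,000; Redwood Terminal 38,598.56 → $38,600; Ashcroft Overpass 30,146.32 → $30,150.
Totals: Granite Annex $20,125 + $39,500 = $59,625; North Pavilion $20,125 + $19,975 = $40,100; Winslow Bridge $20,125 + $1,425 = $21,550; South Corridor $20,125 + $37,000 = $57,125; Redwood Terminal $20,125 + $38,600 = $58,725; Ashcroft Overpass $20,125 + $30,150 = $50,275.

Granite Annex: $59,625 | North Pavilion: $40,100 | Winslow Bridge: $21,550 | South Corridor: $57,125 | Redwood Terminal: $58,725 | Ashcroft Overpass: $50,275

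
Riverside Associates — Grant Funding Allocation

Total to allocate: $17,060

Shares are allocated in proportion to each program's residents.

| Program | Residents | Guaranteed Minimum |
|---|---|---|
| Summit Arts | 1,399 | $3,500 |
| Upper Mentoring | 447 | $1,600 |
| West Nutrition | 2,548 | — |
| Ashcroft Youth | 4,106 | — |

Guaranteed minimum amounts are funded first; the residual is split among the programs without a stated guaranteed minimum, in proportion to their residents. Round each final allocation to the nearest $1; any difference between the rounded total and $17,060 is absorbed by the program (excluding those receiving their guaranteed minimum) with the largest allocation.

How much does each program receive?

Summit Arts: $3,500 | Upper Mentoring: $1,600 | West Nutrition: $4,580 | Ashcroft Youth: $7,380

Fund the minimums — Summit Arts $3,500; Upper Mentoring $1,600. Residual $11,960.
Residual split over remaining residents 6,654: West Nutrition 4,579.81 → $4,580; Ashcroft Youth 7,380.19 → $7,380.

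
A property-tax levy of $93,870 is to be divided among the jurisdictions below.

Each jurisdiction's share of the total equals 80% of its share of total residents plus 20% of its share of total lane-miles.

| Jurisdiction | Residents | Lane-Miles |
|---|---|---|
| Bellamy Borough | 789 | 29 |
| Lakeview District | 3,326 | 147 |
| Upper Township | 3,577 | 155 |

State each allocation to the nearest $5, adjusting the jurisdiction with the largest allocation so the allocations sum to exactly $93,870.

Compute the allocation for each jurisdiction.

Totals — residents 7,692, lane-miles 331.
Combined weights (80% residents + 20% lane-miles): Bellamy Borough 0.0996; Lakeview District 0.4347; Upper Township 0.4657.
Unrounded shares: Bellamy Borough 9,347.76; Lakeview District 40,809.01; Upper Township 43,713.24.
Rounded to nearest $5: Bellamy Borough $9,350; Lakeview District $40,810; Upper Township $43,715. Sum = $93,875.
Difference $93,870 − $93,875 = −$5 applied to largest allocation (Upper Township): Upper Township becomes $43,710.

Bellamy Borough: $9,350 | Lakeview District: $40,810 | Upper Township: $43,710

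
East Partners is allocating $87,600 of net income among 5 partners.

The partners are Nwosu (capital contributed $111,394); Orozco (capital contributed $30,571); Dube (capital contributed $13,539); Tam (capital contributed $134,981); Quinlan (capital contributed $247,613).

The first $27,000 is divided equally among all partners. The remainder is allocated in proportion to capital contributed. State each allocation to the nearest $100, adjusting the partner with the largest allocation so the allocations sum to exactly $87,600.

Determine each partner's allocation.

Nwosu: $17,900 | Orozco: $8,800 | Dube: $6,900 | Tam: $20,600 | Quinlan: $33,400

$27,000 shared equally gives $5,400 per partner.
Remainder $60,600 by capital contributed (total 538,098): Nwosu 12,545.07 → $12,500; Orozco 3,442.87 → $3,400; Dube 1,524.75 → $1,500; Tam 15,201.41 → $15,200; Quinlan 27,885.90 → $27,900.
Rounding difference +$100 on remainder applied to Quinlan.
Totals: Nwosu $5,400 + $12,500 = $17,900; Orozco $5,400 + $3,400 = $8,800; Dube $5,400 + $1,500 = $6,900; Tam $5,400 + $15,200 = $20,600; Quinlan $5,400 + $28,000 = $33,400.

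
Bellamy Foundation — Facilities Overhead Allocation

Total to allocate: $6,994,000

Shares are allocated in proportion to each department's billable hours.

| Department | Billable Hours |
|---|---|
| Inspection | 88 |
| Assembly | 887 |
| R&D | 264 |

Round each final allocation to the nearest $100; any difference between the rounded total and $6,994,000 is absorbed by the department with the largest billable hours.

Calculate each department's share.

Total billable hours = 1,239.
Raw shares: Inspection 88/1,239 × $6,994,000 = 496,748.99; Assembly 887/1,239 × $6,994,000 = 5,007,004.04; R&D 264/1,239 × $6,994,000 = 1,490,246.97.
After rounding ($100): Inspection $496,700; Assembly $5,007,000; R&D $1,490,200. Sum = $6,993,900.
Difference $6,994,000 − $6,993,900 = +$100 applied to largest billable hours (Assembly): Assembly becomes $5,007,100.

Inspection: $496,700 | Assembly: $5,007,100 | R&D: $1,490,200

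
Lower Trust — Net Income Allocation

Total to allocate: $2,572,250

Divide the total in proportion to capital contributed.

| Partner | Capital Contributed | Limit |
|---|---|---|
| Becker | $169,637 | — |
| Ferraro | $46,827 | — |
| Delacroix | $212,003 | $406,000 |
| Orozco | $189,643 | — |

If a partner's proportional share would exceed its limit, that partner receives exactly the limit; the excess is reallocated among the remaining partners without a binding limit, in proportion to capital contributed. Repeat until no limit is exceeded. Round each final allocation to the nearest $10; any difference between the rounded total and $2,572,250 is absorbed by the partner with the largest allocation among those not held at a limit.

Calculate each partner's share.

Combined capital contributed = 618,110.
Pro-rata shares before constraints: Becker 705,940.32; Ferraro 194,869.44; Delacroix 882,245.42; Orozco 789,194.81.
Capped: Delacroix ($406,000); remaining pool $2,166,250 reallocated over remaining capital contributed 406,107.
Redistributed shares: Becker 904,875.20 → $904,880; Ferraro 249,783.90 → $249,780; Orozco 1,011,590.91 → $1,011,590.

Becker: $904,880 | Ferraro: $249,780 | Delacroix: $406,000 | Orozco: $1,011,590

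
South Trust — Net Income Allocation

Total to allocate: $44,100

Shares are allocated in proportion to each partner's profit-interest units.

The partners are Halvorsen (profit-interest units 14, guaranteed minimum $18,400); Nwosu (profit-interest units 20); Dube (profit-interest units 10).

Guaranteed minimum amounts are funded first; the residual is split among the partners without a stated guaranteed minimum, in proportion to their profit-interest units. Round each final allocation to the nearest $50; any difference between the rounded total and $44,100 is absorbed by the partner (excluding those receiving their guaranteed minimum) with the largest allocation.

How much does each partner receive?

Fund the minimums — Halvorsen $18,400. Residual $25,700.
Residual split over remaining profit-interest units 30: Nwosu 17,133.33 → $17,150; Dube 8,566.67 → $8,550.

Halvorsen: $18,400; Nwosu: $17,150; Dube: $8,550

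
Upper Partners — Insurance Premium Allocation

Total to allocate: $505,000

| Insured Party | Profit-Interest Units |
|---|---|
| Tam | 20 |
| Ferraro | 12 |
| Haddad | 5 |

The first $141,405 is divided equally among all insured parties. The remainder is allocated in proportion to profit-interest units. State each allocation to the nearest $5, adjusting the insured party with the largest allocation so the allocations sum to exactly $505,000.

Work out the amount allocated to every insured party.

Equal tier: $141,405 ÷ 3 = $47,135 apiece.
Remainder $363,595 by profit-interest units (total 37): Tam 196,537.84 → $196,540; Ferraro 117,922.70 → $117,925; Haddad 49,134.46 → $49,135.
Rounding difference −$5 on remainder applied to Tam.
Totals: Tam $47,135 + $196,535 = $243,670; Ferraro $47,135 + $117,925 = $165,060; Haddad $47,135 + $49,135 = $96,270.

Tam: $243,670; Ferraro: $165,060; Haddad: $96,270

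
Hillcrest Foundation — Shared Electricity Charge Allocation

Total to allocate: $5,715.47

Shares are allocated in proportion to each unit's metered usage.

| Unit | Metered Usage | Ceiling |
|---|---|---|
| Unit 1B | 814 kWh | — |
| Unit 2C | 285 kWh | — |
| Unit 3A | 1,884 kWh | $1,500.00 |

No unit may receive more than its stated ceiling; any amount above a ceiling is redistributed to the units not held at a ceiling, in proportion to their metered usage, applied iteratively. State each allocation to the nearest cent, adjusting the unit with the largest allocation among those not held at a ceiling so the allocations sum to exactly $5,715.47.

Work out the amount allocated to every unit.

Total metered usage = 2,983.
Proportional shares (ignoring caps): Unit 1B 1,559.6355; Unit 2C 546.0640; Unit 3A 3,609.7705.
Held at cap: Unit 3A ($1,500.00); residual $4,215.47 reallocated over remaining metered usage 1,099.
Redistributed shares: Unit 1B 3,122.2862 → $3,122.29; Unit 2C 1,093.1838 → $1,093.18.

Unit 1B: $3,122.29 · Unit 2C: $1,093.18 · Unit 3A: $1,500.00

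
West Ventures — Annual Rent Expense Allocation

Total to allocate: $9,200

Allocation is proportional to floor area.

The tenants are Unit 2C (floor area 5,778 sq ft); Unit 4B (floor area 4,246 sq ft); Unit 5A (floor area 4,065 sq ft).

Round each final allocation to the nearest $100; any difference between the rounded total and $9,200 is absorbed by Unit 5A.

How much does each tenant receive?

Combined floor area = 14,089.
Raw shares: Unit 2C 5,778/14,089 × $9,200 = 3,772.99; Unit 4B 4,246/14,089 × $9,200 = 2,772.60; Unit 5A 4,065/14,089 × $9,200 = 2,654.41.
Rounded to nearest $100: Unit 2C $3,800; Unit 4B $2,800; Unit 5A $2,700. Sum = $9,300.
Difference $9,200 − $9,300 = −$100 applied to Unit 5A: Unit 5A becomes $2,600.

Unit 2C: $3,800 | Unit 4B: $2,800 | Unit 5A: $2,600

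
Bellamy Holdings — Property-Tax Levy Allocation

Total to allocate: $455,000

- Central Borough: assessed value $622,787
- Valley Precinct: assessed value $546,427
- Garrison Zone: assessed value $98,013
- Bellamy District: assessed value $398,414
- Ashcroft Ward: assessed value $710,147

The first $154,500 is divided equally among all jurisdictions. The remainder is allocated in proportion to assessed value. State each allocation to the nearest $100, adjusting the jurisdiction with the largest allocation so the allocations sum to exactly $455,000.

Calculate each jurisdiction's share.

First tranche $154,500 split equally: $30,900 each.
Remainder $300,500 by assessed value (total 2,375,788): Central Borough 78,772.81 → $78,800; Valley Precinct 69,114.46 → $69,100; Garrison Zone 12,397.11 → $12,400; Bellamy District 50,393.14 → $50,400; Ashcroft Ward 89,822.48 → $89,800.
Totals: Central Borough $30,900 + $78,800 = $109,700; Valley Precinct $30,900 + $69,100 = $100,000; Garrison Zone $30,900 + $12,400 = $43,300; Bellamy District $30,900 + $50,400 = $81,300; Ashcroft Ward $30,900 + $89,800 = $120,700.

Central Borough: $109,700 · Valley Precinct: $100,000 · Garrison Zone: $43,300 · Bellamy District: $81,300 · Ashcroft Ward: $120,700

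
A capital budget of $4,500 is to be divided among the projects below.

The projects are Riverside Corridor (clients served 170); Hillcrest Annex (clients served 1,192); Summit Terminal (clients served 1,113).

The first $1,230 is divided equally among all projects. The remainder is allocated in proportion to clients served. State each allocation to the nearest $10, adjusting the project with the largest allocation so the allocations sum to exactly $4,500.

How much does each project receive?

Equal tier: $1,230 ÷ 3 = $410 apiece.
Remainder $3,270 by clients served (total 2,475): Riverside Corridor 224.61 → $220; Hillcrest Annex 1,574.88 → $1,570; Summit Terminal 1,470.51 → $1,470.
Rounding difference +$10 on remainder applied to Hillcrest Annex.
Totals: Riverside Corridor $410 + $220 = $630; Hillcrest Annex $410 + $1,580 = $1,990; Summit Terminal $410 + $1,470 = $1,880.

Riverside Corridor: $630; Hillcrest Annex: $1,990; Summit Terminal: $1,880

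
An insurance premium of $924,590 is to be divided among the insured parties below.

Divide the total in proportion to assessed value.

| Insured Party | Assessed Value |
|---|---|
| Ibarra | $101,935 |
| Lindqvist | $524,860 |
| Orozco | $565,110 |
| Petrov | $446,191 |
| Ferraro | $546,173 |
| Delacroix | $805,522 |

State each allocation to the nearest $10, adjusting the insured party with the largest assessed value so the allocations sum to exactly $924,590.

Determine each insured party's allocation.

Ibarra: $31,520 · Lindqvist: $162,310 · Orozco: $174,760 · Petrov: $137,980 · Ferraro: $168,900 · Delacroix: $249,120

Total assessed value = 101,935 + 524,860 + 565,110 + 446,191 + 546,173 + 805,522 = 2,989,791.
Proportional shares: Ibarra 31,523.30; Lindqvist 162,312.45; Orozco 174,759.73; Petrov 137,984.14; Ferraro 168,903.48; Delacroix 249,106.91.
At nearest $10: Ibarra $31,520; Lindqvist $162,310; Orozco $174,760; Petrov $137,980; Ferraro $168,900; Delacroix $249,110. Sum = $924,580.
Difference $924,590 − $924,580 = +$10 applied to largest assessed value (Delacroix): Delacroix becomes $249,120.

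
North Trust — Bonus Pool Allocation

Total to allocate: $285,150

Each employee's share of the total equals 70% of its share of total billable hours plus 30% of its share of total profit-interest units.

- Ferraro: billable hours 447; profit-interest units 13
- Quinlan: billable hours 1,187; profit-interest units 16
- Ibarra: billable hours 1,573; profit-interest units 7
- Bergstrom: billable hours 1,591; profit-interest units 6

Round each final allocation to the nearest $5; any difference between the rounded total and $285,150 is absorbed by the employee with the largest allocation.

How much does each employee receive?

Ferraro: $45,075; Quinlan: $81,970; Ibarra: $79,695; Bergstrom: $78,410

Totals — billable hours 4,798, profit-interest units 42.
Composite weights (70% billable hours + 30% profit-interest units): Ferraro 0.1581; Quinlan 0.2875; Ibarra 0.2795; Bergstrom 0.2750.
Unrounded shares: Ferraro 45,074.18; Quinlan 81,969.80; Ibarra 79,696.99; Bergstrom 78,409.03.
Rounded to nearest $5: Ferraro $45,075; Quinlan $81,970; Ibarra $79,695; Bergstrom $78,410. Sum = $285,150.
No rounding difference to absorb.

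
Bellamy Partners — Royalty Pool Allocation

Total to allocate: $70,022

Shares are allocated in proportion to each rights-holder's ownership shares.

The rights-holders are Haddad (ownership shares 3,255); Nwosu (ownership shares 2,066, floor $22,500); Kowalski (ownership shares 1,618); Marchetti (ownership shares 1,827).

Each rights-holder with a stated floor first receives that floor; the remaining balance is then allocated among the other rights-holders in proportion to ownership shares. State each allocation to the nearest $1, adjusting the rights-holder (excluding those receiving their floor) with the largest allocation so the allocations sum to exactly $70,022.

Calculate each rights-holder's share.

Fund the minimums — Nwosu $22,500. Residual $47,522.
Residual split over remaining ownership shares 6,700: Haddad 23,087.18 → $23,087; Kowalski 11,476.21 → $11,476; Marchetti 12,958.61 → $12,959.

Haddad: $23,087 · Nwosu: $22,500 · Kowalski: $11,476 · Marchetti: $12,959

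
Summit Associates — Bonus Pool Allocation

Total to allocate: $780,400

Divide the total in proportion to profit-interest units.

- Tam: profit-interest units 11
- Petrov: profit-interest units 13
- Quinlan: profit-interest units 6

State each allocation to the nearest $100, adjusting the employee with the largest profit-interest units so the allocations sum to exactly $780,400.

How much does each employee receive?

Profit-interest units total: 11 + 13 + 6 = 30.
Raw shares: Tam 286,146.67; Petrov 338,173.33; Quinlan 156,080.00.
At nearest $100: Tam $286,100; Petrov $338,200; Quinlan $156,100. Sum = $780,400.
Sum already equals the total — no adjustment.

Tam: $286,100 · Petrov: $338,200 · Quinlan: $156,100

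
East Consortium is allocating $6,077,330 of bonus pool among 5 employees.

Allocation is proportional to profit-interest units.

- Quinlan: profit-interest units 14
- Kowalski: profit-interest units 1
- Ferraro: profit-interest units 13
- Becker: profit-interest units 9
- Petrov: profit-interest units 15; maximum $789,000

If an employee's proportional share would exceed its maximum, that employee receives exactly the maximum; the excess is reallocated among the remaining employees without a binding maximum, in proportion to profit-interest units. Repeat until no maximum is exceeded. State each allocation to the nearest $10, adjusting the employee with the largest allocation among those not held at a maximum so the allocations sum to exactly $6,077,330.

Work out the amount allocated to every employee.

Profit-interest units total: 52.
Unconstrained shares: Quinlan 1,636,204.23; Kowalski 116,871.73; Ferraro 1,519,332.50; Becker 1,051,845.58; Petrov 1,753,075.96.
Cap binds for Petrov ($789,000); residual $5,288,330 reallocated over remaining profit-interest units 37.
Redistributed shares: Quinlan 2,000,989.73 → $2,000,990; Kowalski 142,927.84 → $142,930; Ferraro 1,858,061.89 → $1,858,060; Becker 1,286,350.54 → $1,286,350.

Quinlan: $2,000,990 · Kowalski: $142,930 · Ferraro: $1,858,060 · Becker: $1,286,350 · Petrov: $789,000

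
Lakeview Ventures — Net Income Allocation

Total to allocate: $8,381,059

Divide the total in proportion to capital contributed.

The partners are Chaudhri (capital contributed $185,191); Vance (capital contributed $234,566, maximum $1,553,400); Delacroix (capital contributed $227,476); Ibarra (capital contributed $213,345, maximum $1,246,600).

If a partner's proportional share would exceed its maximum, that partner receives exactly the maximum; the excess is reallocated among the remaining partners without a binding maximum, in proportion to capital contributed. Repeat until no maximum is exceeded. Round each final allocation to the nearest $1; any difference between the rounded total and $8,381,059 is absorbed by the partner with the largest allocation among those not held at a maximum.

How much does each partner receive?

Total capital contributed = 860,578.
Proportional shares (ignoring caps): Chaudhri 1,803,551.45; Vance 2,284,408.25; Delacroix 2,215,359.65; Ibarra 2,077,739.65.
Held at cap: Vance ($1,553,400), Ibarra ($1,246,600); balance $5,581,059 reallocated over remaining capital contributed 412,667.
Remaining shares: Chaudhri 2,504,590.62 → $2,504,591; Delacroix 3,076,468.38 → $3,076,468.

Chaudhri: $2,504,591; Vance: $1,553,400; Delacroix: $3,076,468; Ibarra: $1,246,600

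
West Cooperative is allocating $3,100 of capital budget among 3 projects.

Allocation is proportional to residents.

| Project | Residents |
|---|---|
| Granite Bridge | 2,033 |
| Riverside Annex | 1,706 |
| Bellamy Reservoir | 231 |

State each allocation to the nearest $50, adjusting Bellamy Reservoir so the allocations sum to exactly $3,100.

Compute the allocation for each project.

Residents total: 3,970.
Raw shares: Granite Bridge 2,033/3,970 × $3,100 = 1,587.48; Riverside Annex 1,706/3,970 × $3,100 = 1,332.14; Bellamy Reservoir 231/3,970 × $3,100 = 180.38.
At nearest $50: Granite Bridge $1,600; Riverside Annex $1,350; Bellamy Reservoir $200. Sum = $3,150.
Difference $3,100 − $3,150 = −$50 applied to Bellamy Reservoir: Bellamy Reservoir becomes $150.

Granite Bridge: $1,600 · Riverside Annex: $1,350 · Bellamy Reservoir: $150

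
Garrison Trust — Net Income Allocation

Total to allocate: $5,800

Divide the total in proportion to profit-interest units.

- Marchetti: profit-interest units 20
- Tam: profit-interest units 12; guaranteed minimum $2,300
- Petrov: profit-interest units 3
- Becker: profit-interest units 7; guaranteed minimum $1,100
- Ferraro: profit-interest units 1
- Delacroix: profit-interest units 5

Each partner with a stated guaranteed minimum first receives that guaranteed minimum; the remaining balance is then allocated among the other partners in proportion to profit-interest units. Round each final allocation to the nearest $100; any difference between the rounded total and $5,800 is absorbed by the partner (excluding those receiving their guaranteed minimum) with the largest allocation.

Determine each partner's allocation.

Marchetti: $1,700; Tam: $2,300; Petrov: $200; Becker: $1,100; Ferraro: $100; Delacroix: $400

Guaranteed amounts: Tam $2,300; Becker $1,100. Residual $2,400.
Residual split over remaining profit-interest units 29: Marchetti 1,655.17 → $1,700; Petrov 248.28 → $200; Ferraro 82.76 → $100; Delacroix 413.79 → $400.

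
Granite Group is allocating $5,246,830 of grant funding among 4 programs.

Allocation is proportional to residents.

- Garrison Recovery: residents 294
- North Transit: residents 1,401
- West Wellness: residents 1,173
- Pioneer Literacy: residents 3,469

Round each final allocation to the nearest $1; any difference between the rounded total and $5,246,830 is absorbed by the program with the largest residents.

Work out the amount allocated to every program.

Combined residents = 6,337.
Proportional shares: Garrison Recovery 294/6,337 × $5,246,830 = 243,422.44; North Transit 1,401/6,337 × $5,246,830 = 1,159,982.46; West Wellness 1,173/6,337 × $5,246,830 = 971,205.87; Pioneer Literacy 3,469/6,337 × $5,246,830 = 2,872,219.23.
Rounded to nearest $1: Garrison Recovery $243,422; North Transit $1,159,982; West Wellness $971,206; Pioneer Literacy $2,872,219. Sum = $5,246,829.
Difference $5,246,830 − $5,246,829 = +$1 applied to largest residents (Pioneer Literacy): Pioneer Literacy becomes $2,872,220.

Garrison Recovery: $243,422; North Transit: $1,159,982; West Wellness: $971,206; Pioneer Literacy: $2,872,220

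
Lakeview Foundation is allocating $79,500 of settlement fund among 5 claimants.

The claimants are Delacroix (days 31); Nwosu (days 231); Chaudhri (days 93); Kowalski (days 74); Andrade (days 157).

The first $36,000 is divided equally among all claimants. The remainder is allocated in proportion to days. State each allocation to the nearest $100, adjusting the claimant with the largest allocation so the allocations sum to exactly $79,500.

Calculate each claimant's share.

First tranche $36,000 split equally: $7,200 each.
Remainder $43,500 by days (total 586): Delacroix 2,301.19 → $2,300; Nwosu 17,147.61 → $17,100; Chaudhri 6,903.58 → $6,900; Kowalski 5,493.17 → $5,500; Andrade 11,654.44 → $11,700.
Totals: Delacroix $7,200 + $2,300 = $9,500; Nwosu $7,200 + $17,100 = $24,300; Chaudhri $7,200 + $6,900 = $14,100; Kowalski $7,200 + $5,500 = $12,700; Andrade $7,200 + $11,700 = $18,900.

Delacroix: $9,500; Nwosu: $24,300; Chaudhri: $14,100; Kowalski: $12,700; Andrade: $18,900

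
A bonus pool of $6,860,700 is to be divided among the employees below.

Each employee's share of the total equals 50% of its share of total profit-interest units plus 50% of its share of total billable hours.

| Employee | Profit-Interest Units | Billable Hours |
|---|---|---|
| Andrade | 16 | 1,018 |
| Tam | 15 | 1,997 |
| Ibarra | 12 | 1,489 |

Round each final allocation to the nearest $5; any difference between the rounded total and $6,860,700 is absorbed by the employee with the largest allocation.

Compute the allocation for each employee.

Profit-interest units total 43; billable hours total 4,504.
Composite weights (50% profit-interest units + 50% billable hours): Andrade 0.2991; Tam 0.3961; Ibarra 0.3048.
Raw shares: Andrade 2,051,741.52; Tam 2,717,594.86; Ibarra 2,091,363.63.
After rounding ($5): Andrade $2,051,740; Tam $2,717,595; Ibarra $2,091,365. Sum = $6,860,700.
No rounding difference to absorb.

Andrade: $2,051,740 · Tam: $2,717,595 · Ibarra: $2,091,365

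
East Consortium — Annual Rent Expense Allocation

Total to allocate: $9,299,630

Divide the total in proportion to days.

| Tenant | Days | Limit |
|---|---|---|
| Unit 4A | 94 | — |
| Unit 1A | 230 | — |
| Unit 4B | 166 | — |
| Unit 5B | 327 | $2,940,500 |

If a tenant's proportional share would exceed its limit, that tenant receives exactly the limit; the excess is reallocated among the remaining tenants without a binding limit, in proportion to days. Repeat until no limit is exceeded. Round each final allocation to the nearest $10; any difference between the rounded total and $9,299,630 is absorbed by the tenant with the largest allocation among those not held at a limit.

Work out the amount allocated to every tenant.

Total days = 817.
Proportional shares (ignoring caps): Unit 4A 1,069,969.67; Unit 1A 2,618,010.89; Unit 4B 1,889,520.91; Unit 5B 3,722,128.53.
Cap binds for Unit 5B ($2,940,500); residual $6,359,130 reallocated over remaining days 490.
Shares after redistribution: Unit 4A 1,219,914.73 → $1,219,910; Unit 1A 2,984,897.76 → $2,984,900; Unit 4B 2,154,317.51 → $2,154,320.

Unit 4A: $1,219,910; Unit 1A: $2,984,900; Unit 4B: $2,154,320; Unit 5B: $2,940,500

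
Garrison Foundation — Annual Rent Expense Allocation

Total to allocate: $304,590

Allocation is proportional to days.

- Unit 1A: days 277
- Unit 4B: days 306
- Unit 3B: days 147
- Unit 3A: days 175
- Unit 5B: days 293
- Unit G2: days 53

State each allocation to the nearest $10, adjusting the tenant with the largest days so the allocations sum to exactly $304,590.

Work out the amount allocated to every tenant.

Days total: 1,251.
Pro-rata amounts: Unit 1A 277/1,251 × $304,590 = 67,443.19; Unit 4B 306/1,251 × $304,590 = 74,504.03; Unit 3B 147/1,251 × $304,590 = 35,791.15; Unit 3A 175/1,251 × $304,590 = 42,608.51; Unit 5B 293/1,251 × $304,590 = 71,338.82; Unit G2 53/1,251 × $304,590 = 12,904.29.
At nearest $10: Unit 1A $67,440; Unit 4B $74,500; Unit 3B $35,790; Unit 3A $42,610; Unit 5B $71,340; Unit G2 $12,900. Sum = $304,580.
Difference $304,590 − $304,580 = +$10 applied to largest days (Unit 4B): Unit 4B becomes $74,510.

Unit 1A: $67,440; Unit 4B: $74,510; Unit 3B: $35,790; Unit 3A: $42,610; Unit 5B: $71,340; Unit G2: $12,900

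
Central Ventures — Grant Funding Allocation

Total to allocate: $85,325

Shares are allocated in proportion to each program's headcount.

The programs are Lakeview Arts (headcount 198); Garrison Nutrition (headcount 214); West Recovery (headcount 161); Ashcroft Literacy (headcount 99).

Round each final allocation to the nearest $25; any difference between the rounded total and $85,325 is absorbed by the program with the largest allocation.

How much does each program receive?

Headcount total: 672.
Raw shares: Lakeview Arts 198/672 × $85,325 = 25,140.40; Garrison Nutrition 214/672 × $85,325 = 27,171.95; West Recovery 161/672 × $85,325 = 20,442.45; Ashcroft Literacy 99/672 × $85,325 = 12,570.20.
After rounding ($25): Lakeview Arts $25,150; Garrison Nutrition $27,175; West Recovery $20,450; Ashcroft Literacy $12,575. Sum = $85,350.
Difference $85,325 − $85,350 = −$25 applied to largest allocation (Garrison Nutrition): Garrison Nutrition becomes $27,150.

Lakeview Arts: $25,150 | Garrison Nutrition: $27,150 | West Recovery: $20,450 | Ashcroft Literacy: $12,575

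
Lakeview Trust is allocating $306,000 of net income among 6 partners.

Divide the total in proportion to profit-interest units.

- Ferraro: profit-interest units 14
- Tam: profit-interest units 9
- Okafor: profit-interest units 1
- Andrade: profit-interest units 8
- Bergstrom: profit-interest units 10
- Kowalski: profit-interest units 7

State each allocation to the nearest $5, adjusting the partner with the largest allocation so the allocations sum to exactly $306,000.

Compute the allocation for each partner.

Ferraro: $87,425 | Tam: $56,205 | Okafor: $6,245 | Andrade: $49,960 | Bergstrom: $62,450 | Kowalski: $43,715

Profit-interest units total: 49.
Unrounded shares: Ferraro 14/49 × $306,000 = 87,428.57; Tam 9/49 × $306,000 = 56,204.08; Okafor 1/49 × $306,000 = 6,244.90; Andrade 8/49 × $306,000 = 49,959.18; Bergstrom 10/49 × $306,000 = 62,448.98; Kowalski 7/49 × $306,000 = 43,714.29.
After rounding ($5): Ferraro $87,430; Tam $56,205; Okafor $6,245; Andrade $49,960; Bergstrom $62,450; Kowalski $43,715. Sum = $306,005.
Difference $306,000 − $306,005 = −$5 applied to largest allocation (Ferraro): Ferraro becomes $87,425.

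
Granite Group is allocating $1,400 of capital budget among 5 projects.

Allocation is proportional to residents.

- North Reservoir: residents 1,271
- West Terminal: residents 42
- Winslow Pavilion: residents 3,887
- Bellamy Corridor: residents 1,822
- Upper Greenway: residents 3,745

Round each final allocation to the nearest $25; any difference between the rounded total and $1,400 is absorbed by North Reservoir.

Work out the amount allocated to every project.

North Reservoir: $200 | West Terminal: $0 | Winslow Pavilion: $500 | Bellamy Corridor: $225 | Upper Greenway: $475

Residents total: 10,767.
Proportional shares: North Reservoir 1,271/10,767 × $1,400 = 165.26; West Terminal 42/10,767 × $1,400 = 5.46; Winslow Pavilion 3,887/10,767 × $1,400 = 505.41; Bellamy Corridor 1,822/10,767 × $1,400 = 236.91; Upper Greenway 3,745/10,767 × $1,400 = 486.95.
After rounding ($25): North Reservoir $175; West Terminal $0; Winslow Pavilion $500; Bellamy Corridor $225; Upper Greenway $475. Sum = $1,375.
Difference $1,400 − $1,375 = +$25 applied to North Reservoir: North Reservoir becomes $200.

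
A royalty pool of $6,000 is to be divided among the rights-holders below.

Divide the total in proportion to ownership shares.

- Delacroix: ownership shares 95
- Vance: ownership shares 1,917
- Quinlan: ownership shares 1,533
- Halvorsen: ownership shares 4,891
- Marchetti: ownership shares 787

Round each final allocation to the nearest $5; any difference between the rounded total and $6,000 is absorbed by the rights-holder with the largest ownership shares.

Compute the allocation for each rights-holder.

Delacroix: $60 | Vance: $1,245 | Quinlan: $995 | Halvorsen: $3,190 | Marchetti: $510

Combined ownership shares = 9,223.
Pro-rata amounts: Delacroix 95/9,223 × $6,000 = 61.80; Vance 1,917/9,223 × $6,000 = 1,247.10; Quinlan 1,533/9,223 × $6,000 = 997.29; Halvorsen 4,891/9,223 × $6,000 = 3,181.83; Marchetti 787/9,223 × $6,000 = 511.98.
After rounding ($5): Delacroix $60; Vance $1,245; Quinlan $995; Halvorsen $3,180; Marchetti $510. Sum = $5,990.
Difference $6,000 − $5,990 = +$10 applied to largest ownership shares (Halvorsen): Halvorsen becomes $3,190.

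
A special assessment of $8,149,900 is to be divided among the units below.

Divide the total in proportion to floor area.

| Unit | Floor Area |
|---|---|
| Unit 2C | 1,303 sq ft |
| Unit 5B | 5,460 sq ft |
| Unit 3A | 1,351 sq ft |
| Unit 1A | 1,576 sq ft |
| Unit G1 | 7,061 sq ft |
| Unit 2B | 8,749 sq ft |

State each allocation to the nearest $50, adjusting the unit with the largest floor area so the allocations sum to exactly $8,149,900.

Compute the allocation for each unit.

Unit 2C: $416,450; Unit 5B: $1,745,050; Unit 3A: $431,800; Unit 1A: $503,700; Unit G1: $2,256,700; Unit 2B: $2,796,200

Combined floor area = 1,303 + 5,460 + 1,351 + 1,576 + 7,061 + 8,749 = 25,500.
Raw shares: Unit 2C 416,443.91; Unit 5B 1,745,037.41; Unit 3A 431,784.90; Unit 1A 503,695.78; Unit G1 2,256,723.29; Unit 2B 2,796,214.71.
After rounding ($50): Unit 2C $416,450; Unit 5B $1,745,050; Unit 3A $431,800; Unit 1A $503,700; Unit G1 $2,256,700; Unit 2B $2,796,200. Sum = $8,149,900.
No rounding difference to absorb.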